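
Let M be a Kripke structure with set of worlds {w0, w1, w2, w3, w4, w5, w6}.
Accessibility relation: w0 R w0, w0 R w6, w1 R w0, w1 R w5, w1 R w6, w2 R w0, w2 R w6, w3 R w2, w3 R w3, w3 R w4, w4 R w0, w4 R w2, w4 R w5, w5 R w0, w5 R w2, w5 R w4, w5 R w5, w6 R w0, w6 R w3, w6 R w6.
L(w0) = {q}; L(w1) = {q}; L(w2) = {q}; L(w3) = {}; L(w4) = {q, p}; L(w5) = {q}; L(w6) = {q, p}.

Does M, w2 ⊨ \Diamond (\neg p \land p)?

No

At w2: \Diamond (\neg p \land p) requires \neg p \land p at some successor in {w0, w6}.
  At w0: \neg p \land p is false.
  At w6: \neg p \land p is false.
So \Diamond (\neg p \land p) is false at w2.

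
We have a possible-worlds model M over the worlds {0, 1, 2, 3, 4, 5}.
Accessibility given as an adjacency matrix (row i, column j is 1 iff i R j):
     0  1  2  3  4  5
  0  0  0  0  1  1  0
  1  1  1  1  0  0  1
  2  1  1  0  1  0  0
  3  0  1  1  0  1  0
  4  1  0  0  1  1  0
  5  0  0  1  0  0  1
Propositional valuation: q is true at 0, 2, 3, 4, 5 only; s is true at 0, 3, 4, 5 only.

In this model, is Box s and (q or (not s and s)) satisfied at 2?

Recall that Box ψ holds at a world iff ψ holds at every accessible world, and Dia ψ holds iff ψ holds at some accessible world.
At 2: Box s is false, q or (not s and s) is true, so Box s and (q or (not s and s)) is false.
  At 2: Box s requires s at every successor {0, 1, 3}.
    s fails at 1, so Box s is false at 2.

No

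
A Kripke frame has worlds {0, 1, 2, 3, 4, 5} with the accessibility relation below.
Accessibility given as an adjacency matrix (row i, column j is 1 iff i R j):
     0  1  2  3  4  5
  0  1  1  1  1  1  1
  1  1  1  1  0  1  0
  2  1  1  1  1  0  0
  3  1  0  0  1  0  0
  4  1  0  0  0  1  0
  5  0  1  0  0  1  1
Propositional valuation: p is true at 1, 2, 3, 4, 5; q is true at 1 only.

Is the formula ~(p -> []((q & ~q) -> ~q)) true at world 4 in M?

At 4: p -> []((q & ~q) -> ~q) is true, so ~(p -> []((q & ~q) -> ~q)) is false.
  At 4: p is true, []((q & ~q) -> ~q) is true, so p -> []((q & ~q) -> ~q) is true.
    At 4: []((q & ~q) -> ~q) requires (q & ~q) -> ~q at every successor {0, 4}.
      At 0: (q & ~q) -> ~q is true.
      At 4: (q & ~q) -> ~q is true.
    So []((q & ~q) -> ~q) is true at 4.

No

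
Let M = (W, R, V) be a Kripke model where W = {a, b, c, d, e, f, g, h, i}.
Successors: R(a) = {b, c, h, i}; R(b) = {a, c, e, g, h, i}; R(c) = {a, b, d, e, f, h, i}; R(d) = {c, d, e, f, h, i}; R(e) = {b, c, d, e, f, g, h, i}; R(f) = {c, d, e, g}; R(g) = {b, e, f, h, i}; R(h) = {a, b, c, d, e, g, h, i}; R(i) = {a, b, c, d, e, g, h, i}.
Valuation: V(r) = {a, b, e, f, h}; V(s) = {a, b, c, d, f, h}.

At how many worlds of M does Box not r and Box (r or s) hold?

Let φ = Box not r and Box (r or s). Evaluate φ at each world:
  a (successors {b, c, h, i}): φ is false.
  b (successors {a, c, e, g, h, i}): φ is false.
  c (successors {a, b, d, e, f, h, i}): φ is false.
  d (successors {c, d, e, f, h, i}): φ is false.
  e (successors {b, c, d, e, f, g, h, i}): φ is false.
  f (successors {c, d, e, g}): φ is false.
  g (successors {b, e, f, h, i}): φ is false.
  h (successors {a, b, c, d, e, g, h, i}): φ is false.
  i (successors {a, b, c, d, e, g, h, i}): φ is false.
For instance, at i:
  At i: Box not r is false, Box (r or s) is false, so Box not r and Box (r or s) is false.
    At i: Box not r requires not r at every successor {a, b, c, d, e, g, h, i}.
      not r fails at a, so Box not r is false at i.
    At i: Box (r or s) requires r or s at every successor {a, b, c, d, e, g, h, i}.
      r or s fails at g, so Box (r or s) is false at i.
Satisfying worlds: none.

0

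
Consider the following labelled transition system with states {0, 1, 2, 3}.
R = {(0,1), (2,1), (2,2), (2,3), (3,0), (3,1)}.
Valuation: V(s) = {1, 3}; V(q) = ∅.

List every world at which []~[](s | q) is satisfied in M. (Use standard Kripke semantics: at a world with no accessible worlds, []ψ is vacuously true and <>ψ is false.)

1

Let φ = []~[](s | q). Evaluate φ at each world:
  0 (successors {1}): φ is false.
  1 (successors ∅): φ is true.
  2 (successors {1, 2, 3}): φ is false.
  3 (successors {0, 1}): φ is false.
For instance, at 0:
  At 0: []~[](s | q) requires ~[](s | q) at every successor {1}.
    ~[](s | q) fails at 1, so []~[](s | q) is false at 0.
      At 1: [](s | q) is true, so ~[](s | q) is false.
Satisfying worlds: {1}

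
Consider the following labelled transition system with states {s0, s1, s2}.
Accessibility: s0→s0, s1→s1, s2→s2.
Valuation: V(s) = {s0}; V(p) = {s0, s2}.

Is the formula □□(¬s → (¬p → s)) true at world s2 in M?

At s2: □□(¬s → (¬p → s)) requires □(¬s → (¬p → s)) at every successor {s2}.
    At s2: □(¬s → (¬p → s)) requires ¬s → (¬p → s) at every successor {s2}.
      At s2: ¬s → (¬p → s) is true.
    So □(¬s → (¬p → s)) is true at s2.
So □□(¬s → (¬p → s)) is true at s2.

Yes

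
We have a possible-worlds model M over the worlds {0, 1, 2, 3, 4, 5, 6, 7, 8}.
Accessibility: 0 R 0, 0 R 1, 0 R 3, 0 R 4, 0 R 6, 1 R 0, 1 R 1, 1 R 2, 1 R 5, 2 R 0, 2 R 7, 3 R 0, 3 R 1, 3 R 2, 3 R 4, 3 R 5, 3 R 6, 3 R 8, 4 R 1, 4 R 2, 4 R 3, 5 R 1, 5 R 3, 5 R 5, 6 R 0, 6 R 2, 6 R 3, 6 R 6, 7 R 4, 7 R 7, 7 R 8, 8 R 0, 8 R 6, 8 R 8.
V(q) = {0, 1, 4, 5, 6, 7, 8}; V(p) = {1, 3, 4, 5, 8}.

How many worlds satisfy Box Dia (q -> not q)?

2

Recall that Box ψ holds at a world iff ψ holds at every accessible world, and Dia ψ holds iff ψ holds at some accessible world.
Let φ = Box Dia (q -> not q). Evaluate φ at each world:
  0 (successors {0, 1, 3, 4, 6}): φ is true.
  1 (successors {0, 1, 2, 5}): φ is false.
  2 (successors {0, 7}): φ is false.
  3 (successors {0, 1, 2, 4, 5, 6, 8}): φ is false.
  4 (successors {1, 2, 3}): φ is false.
  5 (successors {1, 3, 5}): φ is true.
  6 (successors {0, 2, 3, 6}): φ is false.
  7 (successors {4, 7, 8}): φ is false.
  8 (successors {0, 6, 8}): φ is false.
For instance, at 2:
  At 2: Box Dia (q -> not q) requires Dia (q -> not q) at every successor {0, 7}.
    Dia (q -> not q) fails at 7, so Box Dia (q -> not q) is false at 2.
      At 7: Dia (q -> not q) requires q -> not q at some successor in {4, 7, 8}.
        At 4: q -> not q is false.
        At 7: q -> not q is false.
        At 8: q -> not q is false.
      So Dia (q -> not q) is false at 7.
Satisfying worlds: {0, 5}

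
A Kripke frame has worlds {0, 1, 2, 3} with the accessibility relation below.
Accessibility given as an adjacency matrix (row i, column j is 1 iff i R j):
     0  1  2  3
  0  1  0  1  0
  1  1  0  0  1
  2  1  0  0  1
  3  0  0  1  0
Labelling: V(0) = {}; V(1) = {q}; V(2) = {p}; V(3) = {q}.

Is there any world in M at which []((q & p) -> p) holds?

Yes

Recall that []ψ holds at a world iff ψ holds at every accessible world, and <>ψ holds iff ψ holds at some accessible world.
Let φ = []((q & p) -> p). Evaluate φ at each world:
  0 (successors {0, 2}): φ is true.
  1 (successors {0, 3}): φ is true.
  2 (successors {0, 3}): φ is true.
  3 (successors {2}): φ is true.
Detail at 0 (witness):
  At 0: []((q & p) -> p) requires (q & p) -> p at every successor {0, 2}.
    At 0: (q & p) -> p is true.
    At 2: (q & p) -> p is true.
  So []((q & p) -> p) is true at 0.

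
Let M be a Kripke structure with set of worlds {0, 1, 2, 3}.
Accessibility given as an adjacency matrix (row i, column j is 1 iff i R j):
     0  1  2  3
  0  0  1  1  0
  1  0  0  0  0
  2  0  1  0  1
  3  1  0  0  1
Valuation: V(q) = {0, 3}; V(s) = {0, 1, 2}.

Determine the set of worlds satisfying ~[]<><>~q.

0, 2

Let φ = ~[]<><>~q. Evaluate φ at each world:
  0 (successors {1, 2}): φ is true.
  1 (successors ∅): φ is false.
  2 (successors {1, 3}): φ is true.
  3 (successors {0, 3}): φ is false.
For instance, at 2:
  At 2: []<><>~q is false, so ~[]<><>~q is true.
    At 2: []<><>~q requires <><>~q at every successor {1, 3}.
      <><>~q fails at 1, so []<><>~q is false at 2.
Satisfying worlds: {0, 2}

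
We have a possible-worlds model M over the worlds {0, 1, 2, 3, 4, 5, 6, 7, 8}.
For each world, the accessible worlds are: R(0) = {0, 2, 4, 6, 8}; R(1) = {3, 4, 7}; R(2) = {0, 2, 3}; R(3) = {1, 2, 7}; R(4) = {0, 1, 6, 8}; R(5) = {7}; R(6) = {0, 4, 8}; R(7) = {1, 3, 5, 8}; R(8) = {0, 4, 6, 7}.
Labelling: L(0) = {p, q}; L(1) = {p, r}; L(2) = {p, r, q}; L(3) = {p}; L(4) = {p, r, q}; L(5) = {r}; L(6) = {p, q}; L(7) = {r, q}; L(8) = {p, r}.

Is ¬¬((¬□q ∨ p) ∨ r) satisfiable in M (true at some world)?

Let φ = ¬¬((¬□q ∨ p) ∨ r). Evaluate φ at each world:
  0 (successors {0, 2, 4, 6, 8}): φ is true.
  1 (successors {3, 4, 7}): φ is true.
  2 (successors {0, 2, 3}): φ is true.
  3 (successors {1, 2, 7}): φ is true.
  4 (successors {0, 1, 6, 8}): φ is true.
  5 (successors {7}): φ is true.
  6 (successors {0, 4, 8}): φ is true.
  7 (successors {1, 3, 5, 8}): φ is true.
  8 (successors {0, 4, 6, 7}): φ is true.
Detail at 0 (witness):
  At 0: ¬((¬□q ∨ p) ∨ r) is false, so ¬¬((¬□q ∨ p) ∨ r) is true.
    At 0: (¬□q ∨ p) ∨ r is true, so ¬((¬□q ∨ p) ∨ r) is false.
      At 0: ¬□q ∨ p is true, r is false, so (¬□q ∨ p) ∨ r is true.

Yes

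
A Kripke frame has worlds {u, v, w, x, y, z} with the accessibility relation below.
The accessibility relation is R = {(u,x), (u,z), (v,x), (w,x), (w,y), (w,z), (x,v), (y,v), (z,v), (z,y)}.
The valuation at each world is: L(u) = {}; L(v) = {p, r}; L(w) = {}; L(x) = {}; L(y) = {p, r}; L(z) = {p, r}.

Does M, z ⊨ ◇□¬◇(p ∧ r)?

Yes

At z: ◇□¬◇(p ∧ r) requires □¬◇(p ∧ r) at some successor in {v, y}.
  □¬◇(p ∧ r) holds at y, so ◇□¬◇(p ∧ r) is true at z.
    At y: □¬◇(p ∧ r) requires ¬◇(p ∧ r) at every successor {v}.
      At v: ¬◇(p ∧ r) is true.
    So □¬◇(p ∧ r) is true at y.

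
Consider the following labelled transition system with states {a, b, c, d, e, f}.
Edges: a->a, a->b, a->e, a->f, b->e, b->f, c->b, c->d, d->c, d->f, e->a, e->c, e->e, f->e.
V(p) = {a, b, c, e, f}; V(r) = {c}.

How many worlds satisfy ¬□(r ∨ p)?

1

Recall that □ψ holds at a world iff ψ holds at every accessible world, and ◇ψ holds iff ψ holds at some accessible world.
Let φ = ¬□(r ∨ p). Evaluate φ at each world:
  a (successors {a, b, e, f}): φ is false.
  b (successors {e, f}): φ is false.
  c (successors {b, d}): φ is true.
  d (successors {c, f}): φ is false.
  e (successors {a, c, e}): φ is false.
  f (successors {e}): φ is false.
For instance, at e:
  At e: □(r ∨ p) is true, so ¬□(r ∨ p) is false.
    At e: □(r ∨ p) requires r ∨ p at every successor {a, c, e}.
      At a: r ∨ p is true.
      At c: r ∨ p is true.
      At e: r ∨ p is true.
    So □(r ∨ p) is true at e.
Satisfying worlds: {c}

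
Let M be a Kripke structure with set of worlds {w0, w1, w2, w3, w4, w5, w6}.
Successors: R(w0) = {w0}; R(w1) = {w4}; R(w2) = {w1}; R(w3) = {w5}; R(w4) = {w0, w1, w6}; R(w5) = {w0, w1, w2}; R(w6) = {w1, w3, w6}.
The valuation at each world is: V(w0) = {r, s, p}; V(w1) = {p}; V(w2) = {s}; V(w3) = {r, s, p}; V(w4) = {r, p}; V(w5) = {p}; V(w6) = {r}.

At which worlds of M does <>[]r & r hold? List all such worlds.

w0, w4, w6

Let φ = <>[]r & r. Evaluate φ at each world:
  w0 (successors {w0}): φ is true.
  w1 (successors {w4}): φ is false.
  w2 (successors {w1}): φ is false.
  w3 (successors {w5}): φ is false.
  w4 (successors {w0, w1, w6}): φ is true.
  w5 (successors {w0, w1, w2}): φ is false.
  w6 (successors {w1, w3, w6}): φ is true.
For instance, at w0:
  At w0: <>[]r is true, r is true, so <>[]r & r is true.
    At w0: <>[]r requires []r at some successor in {w0}.
      []r holds at w0, so <>[]r is true at w0.
Satisfying worlds: {w0, w4, w6}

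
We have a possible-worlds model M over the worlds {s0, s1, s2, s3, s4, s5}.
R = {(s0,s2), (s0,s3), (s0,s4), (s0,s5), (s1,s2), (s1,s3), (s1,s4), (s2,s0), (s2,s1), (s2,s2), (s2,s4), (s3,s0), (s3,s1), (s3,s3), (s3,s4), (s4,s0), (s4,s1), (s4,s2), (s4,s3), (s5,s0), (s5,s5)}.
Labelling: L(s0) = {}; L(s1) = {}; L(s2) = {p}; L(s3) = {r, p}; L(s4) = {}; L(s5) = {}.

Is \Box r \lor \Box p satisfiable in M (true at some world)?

Let φ = \Box r \lor \Box p. Evaluate φ at each world:
  s0 (successors {s2, s3, s4, s5}): φ is false.
  s1 (successors {s2, s3, s4}): φ is false.
  s2 (successors {s0, s1, s2, s4}): φ is false.
  s3 (successors {s0, s1, s3, s4}): φ is false.
  s4 (successors {s0, s1, s2, s3}): φ is false.
  s5 (successors {s0, s5}): φ is false.
For instance, at s5:
  At s5: \Box r is false, \Box p is false, so \Box r \lor \Box p is false.
    At s5: \Box r requires r at every successor {s0, s5}.
      r fails at s0, so \Box r is false at s5.
    At s5: \Box p requires p at every successor {s0, s5}.
      p fails at s0, so \Box p is false at s5.

No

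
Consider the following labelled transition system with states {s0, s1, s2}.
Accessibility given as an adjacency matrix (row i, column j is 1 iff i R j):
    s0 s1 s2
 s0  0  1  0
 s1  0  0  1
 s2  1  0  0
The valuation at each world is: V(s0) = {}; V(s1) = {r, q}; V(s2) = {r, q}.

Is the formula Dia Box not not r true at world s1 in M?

No

At s1: Dia Box not not r requires Box not not r at some successor in {s2}.
  At s2: Box not not r is false.
So Dia Box not not r is false at s1.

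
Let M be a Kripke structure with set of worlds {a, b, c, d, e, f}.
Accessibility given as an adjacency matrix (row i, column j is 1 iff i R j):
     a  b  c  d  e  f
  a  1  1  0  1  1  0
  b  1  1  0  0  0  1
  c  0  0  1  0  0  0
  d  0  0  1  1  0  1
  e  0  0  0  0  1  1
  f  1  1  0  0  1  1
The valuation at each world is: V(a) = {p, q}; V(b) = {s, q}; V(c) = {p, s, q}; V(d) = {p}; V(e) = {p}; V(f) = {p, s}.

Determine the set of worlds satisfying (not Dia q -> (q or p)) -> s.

Let φ = (not Dia q -> (q or p)) -> s. Evaluate φ at each world:
  a (successors {a, b, d, e}): φ is false.
  b (successors {a, b, f}): φ is true.
  c (successors {c}): φ is true.
  d (successors {c, d, f}): φ is false.
  e (successors {e, f}): φ is false.
  f (successors {a, b, e, f}): φ is true.
For instance, at e:
  At e: not Dia q -> (q or p) is true, s is false, so (not Dia q -> (q or p)) -> s is false.
    At e: not Dia q is true, q or p is true, so not Dia q -> (q or p) is true.
      At e: Dia q is false, so not Dia q is true.
Satisfying worlds: {b, c, f}

b, c, f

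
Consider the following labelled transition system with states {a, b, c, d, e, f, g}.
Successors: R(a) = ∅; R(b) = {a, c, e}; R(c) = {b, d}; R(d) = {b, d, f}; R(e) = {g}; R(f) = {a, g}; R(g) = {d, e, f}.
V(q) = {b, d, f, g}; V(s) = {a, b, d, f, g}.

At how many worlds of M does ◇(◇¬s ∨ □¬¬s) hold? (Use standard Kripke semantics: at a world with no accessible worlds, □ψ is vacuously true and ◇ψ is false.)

Recall that □ψ holds at a world iff ψ holds at every accessible world, and ◇ψ holds iff ψ holds at some accessible world.
Let φ = ◇(◇¬s ∨ □¬¬s). Evaluate φ at each world:
  a (successors ∅): φ is false.
  b (successors {a, c, e}): φ is true.
  c (successors {b, d}): φ is true.
  d (successors {b, d, f}): φ is true.
  e (successors {g}): φ is true.
  f (successors {a, g}): φ is true.
  g (successors {d, e, f}): φ is true.
For instance, at d:
  At d: ◇(◇¬s ∨ □¬¬s) requires ◇¬s ∨ □¬¬s at some successor in {b, d, f}.
    ◇¬s ∨ □¬¬s holds at b, so ◇(◇¬s ∨ □¬¬s) is true at d.
      At b: ◇¬s is true, □¬¬s is false, so ◇¬s ∨ □¬¬s is true.
Satisfying worlds: {b, c, d, e, f, g}

6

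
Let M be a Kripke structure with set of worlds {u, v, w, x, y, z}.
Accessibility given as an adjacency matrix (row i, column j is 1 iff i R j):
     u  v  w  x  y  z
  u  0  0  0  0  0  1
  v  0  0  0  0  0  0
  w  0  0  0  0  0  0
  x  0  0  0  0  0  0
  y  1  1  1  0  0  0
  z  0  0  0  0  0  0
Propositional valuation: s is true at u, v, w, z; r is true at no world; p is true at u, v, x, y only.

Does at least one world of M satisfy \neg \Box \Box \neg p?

No

Let φ = \neg \Box \Box \neg p. Evaluate φ at each world:
  u (successors {z}): φ is false.
  v (successors ∅): φ is false.
  w (successors ∅): φ is false.
  x (successors ∅): φ is false.
  y (successors {u, v, w}): φ is false.
  z (successors ∅): φ is false.
For instance, at u:
  At u: \Box \Box \neg p is true, so \neg \Box \Box \neg p is false.
    At u: \Box \Box \neg p requires \Box \neg p at every successor {z}.
      At z: \Box \neg p is true.
    So \Box \Box \neg p is true at u.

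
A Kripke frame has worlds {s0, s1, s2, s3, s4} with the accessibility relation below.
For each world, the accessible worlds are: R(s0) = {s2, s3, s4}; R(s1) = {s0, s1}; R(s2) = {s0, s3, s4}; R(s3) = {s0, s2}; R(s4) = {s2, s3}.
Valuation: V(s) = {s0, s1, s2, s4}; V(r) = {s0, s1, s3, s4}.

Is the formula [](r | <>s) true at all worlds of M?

Yes

Recall that []ψ holds at a world iff ψ holds at every accessible world, and <>ψ holds iff ψ holds at some accessible world.
Let φ = [](r | <>s). Evaluate φ at each world:
  s0 (successors {s2, s3, s4}): φ is true.
  s1 (successors {s0, s1}): φ is true.
  s2 (successors {s0, s3, s4}): φ is true.
  s3 (successors {s0, s2}): φ is true.
  s4 (successors {s2, s3}): φ is true.
For instance, at s1:
  At s1: [](r | <>s) requires r | <>s at every successor {s0, s1}.
      At s0: r is true, <>s is true, so r | <>s is true.
      At s1: r is true, <>s is true, so r | <>s is true.
  So [](r | <>s) is true at s1.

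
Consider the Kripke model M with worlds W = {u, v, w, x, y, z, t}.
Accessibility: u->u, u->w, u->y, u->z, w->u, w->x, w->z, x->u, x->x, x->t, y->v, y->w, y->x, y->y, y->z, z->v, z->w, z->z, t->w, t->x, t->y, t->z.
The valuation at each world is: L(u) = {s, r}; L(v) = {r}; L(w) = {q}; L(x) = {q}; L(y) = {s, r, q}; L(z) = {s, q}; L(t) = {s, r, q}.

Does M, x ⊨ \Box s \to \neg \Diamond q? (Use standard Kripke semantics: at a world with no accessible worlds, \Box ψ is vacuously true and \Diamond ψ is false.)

Recall that \Box ψ holds at a world iff ψ holds at every accessible world, and \Diamond ψ holds iff ψ holds at some accessible world.
At x: \Box s is false, \neg \Diamond q is false, so \Box s \to \neg \Diamond q is true.
  At x: \Box s requires s at every successor {u, x, t}.
    s fails at x, so \Box s is false at x.
  At x: \Diamond q is true, so \neg \Diamond q is false.
    At x: \Diamond q requires q at some successor in {u, x, t}.
      q holds at x, so \Diamond q is true at x.

Yes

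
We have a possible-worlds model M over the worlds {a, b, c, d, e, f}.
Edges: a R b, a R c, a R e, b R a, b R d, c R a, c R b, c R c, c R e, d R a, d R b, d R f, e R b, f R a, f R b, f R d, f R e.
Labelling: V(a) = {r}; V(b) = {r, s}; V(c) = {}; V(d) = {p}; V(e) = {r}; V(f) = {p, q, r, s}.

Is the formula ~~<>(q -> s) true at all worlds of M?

Yes

Let φ = ~~<>(q -> s). Evaluate φ at each world:
  a (successors {b, c, e}): φ is true.
  b (successors {a, d}): φ is true.
  c (successors {a, b, c, e}): φ is true.
  d (successors {a, b, f}): φ is true.
  e (successors {b}): φ is true.
  f (successors {a, b, d, e}): φ is true.
For instance, at e:
  At e: ~<>(q -> s) is false, so ~~<>(q -> s) is true.
    At e: <>(q -> s) is true, so ~<>(q -> s) is false.
      At e: <>(q -> s) requires q -> s at some successor in {b}.
        q -> s holds at b, so <>(q -> s) is true at e.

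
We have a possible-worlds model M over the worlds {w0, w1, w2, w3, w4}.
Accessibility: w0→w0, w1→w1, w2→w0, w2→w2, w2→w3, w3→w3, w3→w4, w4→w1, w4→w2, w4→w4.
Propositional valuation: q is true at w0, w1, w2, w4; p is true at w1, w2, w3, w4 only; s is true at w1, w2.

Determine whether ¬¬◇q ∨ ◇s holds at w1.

Yes

Recall that ◇ψ holds at a world iff ψ holds at some accessible world.
At w1: ¬¬◇q is true, ◇s is true, so ¬¬◇q ∨ ◇s is true.
  At w1: ¬◇q is false, so ¬¬◇q is true.
    At w1: ◇q is true, so ¬◇q is false.
      At w1: ◇q requires q at some successor in {w1}.
        q holds at w1, so ◇q is true at w1.
  At w1: ◇s requires s at some successor in {w1}.
    s holds at w1, so ◇s is true at w1.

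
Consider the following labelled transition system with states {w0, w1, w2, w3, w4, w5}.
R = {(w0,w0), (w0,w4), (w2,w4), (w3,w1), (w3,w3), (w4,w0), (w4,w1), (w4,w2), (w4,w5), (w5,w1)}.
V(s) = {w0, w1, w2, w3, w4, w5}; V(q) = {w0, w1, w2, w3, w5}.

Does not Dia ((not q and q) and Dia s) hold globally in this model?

Yes

Recall that Dia ψ holds at a world iff ψ holds at some accessible world.
Let φ = not Dia ((not q and q) and Dia s). Evaluate φ at each world:
  w0 (successors {w0, w4}): φ is true.
  w1 (successors ∅): φ is true.
  w2 (successors {w4}): φ is true.
  w3 (successors {w1, w3}): φ is true.
  w4 (successors {w0, w1, w2, w5}): φ is true.
  w5 (successors {w1}): φ is true.
For instance, at w4:
  At w4: Dia ((not q and q) and Dia s) is false, so not Dia ((not q and q) and Dia s) is true.
    At w4: Dia ((not q and q) and Dia s) requires (not q and q) and Dia s at some successor in {w0, w1, w2, w5}.
      At w0: (not q and q) and Dia s is false.
      At w1: (not q and q) and Dia s is false.
      At w2: (not q and q) and Dia s is false.
      At w5: (not q and q) and Dia s is false.
    So Dia ((not q and q) and Dia s) is false at w4.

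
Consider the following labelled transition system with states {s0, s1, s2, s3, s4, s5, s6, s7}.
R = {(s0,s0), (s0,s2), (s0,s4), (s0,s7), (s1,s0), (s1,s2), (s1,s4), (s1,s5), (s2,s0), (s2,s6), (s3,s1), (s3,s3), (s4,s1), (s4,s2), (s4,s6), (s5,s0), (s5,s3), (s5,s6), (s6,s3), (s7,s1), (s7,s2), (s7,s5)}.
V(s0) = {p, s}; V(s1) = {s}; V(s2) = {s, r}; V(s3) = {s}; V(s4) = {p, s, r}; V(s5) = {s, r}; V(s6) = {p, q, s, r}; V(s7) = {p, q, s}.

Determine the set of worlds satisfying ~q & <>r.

s0, s1, s2, s4, s5

Let φ = ~q & <>r. Evaluate φ at each world:
  s0 (successors {s0, s2, s4, s7}): φ is true.
  s1 (successors {s0, s2, s4, s5}): φ is true.
  s2 (successors {s0, s6}): φ is true.
  s3 (successors {s1, s3}): φ is false.
  s4 (successors {s1, s2, s6}): φ is true.
  s5 (successors {s0, s3, s6}): φ is true.
  s6 (successors {s3}): φ is false.
  s7 (successors {s1, s2, s5}): φ is false.
For instance, at s7:
  At s7: ~q is false, <>r is true, so ~q & <>r is false.
    At s7: <>r requires r at some successor in {s1, s2, s5}.
      r holds at s2, so <>r is true at s7.
Satisfying worlds: {s0, s1, s2, s4, s5}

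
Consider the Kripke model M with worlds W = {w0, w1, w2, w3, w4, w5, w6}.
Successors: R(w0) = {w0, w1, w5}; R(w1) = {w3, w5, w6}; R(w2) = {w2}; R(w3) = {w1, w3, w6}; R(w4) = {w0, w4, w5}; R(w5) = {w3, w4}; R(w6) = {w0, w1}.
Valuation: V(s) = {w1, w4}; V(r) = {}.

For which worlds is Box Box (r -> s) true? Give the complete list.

w0, w1, w2, w3, w4, w5, w6

Let φ = Box Box (r -> s). Evaluate φ at each world:
  w0 (successors {w0, w1, w5}): φ is true.
  w1 (successors {w3, w5, w6}): φ is true.
  w2 (successors {w2}): φ is true.
  w3 (successors {w1, w3, w6}): φ is true.
  w4 (successors {w0, w4, w5}): φ is true.
  w5 (successors {w3, w4}): φ is true.
  w6 (successors {w0, w1}): φ is true.
For instance, at w6:
  At w6: Box Box (r -> s) requires Box (r -> s) at every successor {w0, w1}.
      At w0: Box (r -> s) requires r -> s at every successor {w0, w1, w5}.
        At w0: r -> s is true.
        At w1: r -> s is true.
        At w5: r -> s is true.
      So Box (r -> s) is true at w0.
      At w1: Box (r -> s) requires r -> s at every successor {w3, w5, w6}.
        At w3: r -> s is true.
        At w5: r -> s is true.
        At w6: r -> s is true.
      So Box (r -> s) is true at w1.
  So Box Box (r -> s) is true at w6.
Satisfying worlds: {w0, w1, w2, w3, w4, w5, w6}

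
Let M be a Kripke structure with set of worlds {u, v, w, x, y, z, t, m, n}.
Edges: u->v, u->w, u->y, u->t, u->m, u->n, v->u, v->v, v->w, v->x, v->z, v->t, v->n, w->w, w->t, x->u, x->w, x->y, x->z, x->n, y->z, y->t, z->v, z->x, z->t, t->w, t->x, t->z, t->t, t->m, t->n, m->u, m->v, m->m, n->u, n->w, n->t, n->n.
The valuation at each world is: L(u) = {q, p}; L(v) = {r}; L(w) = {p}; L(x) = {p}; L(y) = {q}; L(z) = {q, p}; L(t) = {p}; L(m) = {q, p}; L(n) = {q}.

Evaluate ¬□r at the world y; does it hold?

At y: □r is false, so ¬□r is true.
  At y: □r requires r at every successor {z, t}.
    r fails at z, so □r is false at y.

Yes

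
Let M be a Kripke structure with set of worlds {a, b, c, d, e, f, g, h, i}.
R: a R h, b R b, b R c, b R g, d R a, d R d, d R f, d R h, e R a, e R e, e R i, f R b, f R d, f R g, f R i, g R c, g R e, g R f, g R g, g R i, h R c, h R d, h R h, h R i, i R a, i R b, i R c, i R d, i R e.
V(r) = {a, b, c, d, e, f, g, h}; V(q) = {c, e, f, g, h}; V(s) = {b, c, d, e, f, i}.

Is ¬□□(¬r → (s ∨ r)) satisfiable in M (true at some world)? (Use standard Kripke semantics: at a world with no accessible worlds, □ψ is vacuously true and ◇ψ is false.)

No

Recall that □ψ holds at a world iff ψ holds at every accessible world, and ◇ψ holds iff ψ holds at some accessible world.
Let φ = ¬□□(¬r → (s ∨ r)). Evaluate φ at each world:
  a (successors {h}): φ is false.
  b (successors {b, c, g}): φ is false.
  c (successors ∅): φ is false.
  d (successors {a, d, f, h}): φ is false.
  e (successors {a, e, i}): φ is false.
  f (successors {b, d, g, i}): φ is false.
  g (successors {c, e, f, g, i}): φ is false.
  h (successors {c, d, h, i}): φ is false.
  i (successors {a, b, c, d, e}): φ is false.
For instance, at d:
  At d: □□(¬r → (s ∨ r)) is true, so ¬□□(¬r → (s ∨ r)) is false.
    At d: □□(¬r → (s ∨ r)) requires □(¬r → (s ∨ r)) at every successor {a, d, f, h}.
      At a: □(¬r → (s ∨ r)) is true.
      At d: □(¬r → (s ∨ r)) is true.
      At f: □(¬r → (s ∨ r)) is true.
      At h: □(¬r → (s ∨ r)) is true.
    So □□(¬r → (s ∨ r)) is true at d.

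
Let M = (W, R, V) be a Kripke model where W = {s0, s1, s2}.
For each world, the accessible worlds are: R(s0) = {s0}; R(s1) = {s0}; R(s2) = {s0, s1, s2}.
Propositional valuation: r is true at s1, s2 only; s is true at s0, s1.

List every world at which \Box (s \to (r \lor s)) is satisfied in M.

Let φ = \Box (s \to (r \lor s)). Evaluate φ at each world:
  s0 (successors {s0}): φ is true.
  s1 (successors {s0}): φ is true.
  s2 (successors {s0, s1, s2}): φ is true.
For instance, at s1:
  At s1: \Box (s \to (r \lor s)) requires s \to (r \lor s) at every successor {s0}.
    At s0: s \to (r \lor s) is true.
  So \Box (s \to (r \lor s)) is true at s1.
Satisfying worlds: {s0, s1, s2}

s0, s1, s2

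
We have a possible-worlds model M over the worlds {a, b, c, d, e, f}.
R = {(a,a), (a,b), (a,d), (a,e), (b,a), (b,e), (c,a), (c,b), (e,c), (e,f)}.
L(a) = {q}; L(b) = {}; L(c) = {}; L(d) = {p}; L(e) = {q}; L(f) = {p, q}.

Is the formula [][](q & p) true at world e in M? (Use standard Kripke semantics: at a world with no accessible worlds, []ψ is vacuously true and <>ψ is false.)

No

At e: [][](q & p) requires [](q & p) at every successor {c, f}.
  [](q & p) fails at c, so [][](q & p) is false at e.
    At c: [](q & p) requires q & p at every successor {a, b}.
      q & p fails at a, so [](q & p) is false at c.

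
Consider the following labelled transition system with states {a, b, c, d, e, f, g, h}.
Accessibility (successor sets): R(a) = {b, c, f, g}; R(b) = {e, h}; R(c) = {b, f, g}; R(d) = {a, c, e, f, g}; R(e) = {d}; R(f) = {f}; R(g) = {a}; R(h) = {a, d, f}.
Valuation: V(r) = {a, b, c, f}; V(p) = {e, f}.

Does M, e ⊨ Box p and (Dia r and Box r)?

At e: Box p is false, Dia r and Box r is false, so Box p and (Dia r and Box r) is false.
  At e: Box p requires p at every successor {d}.
    p fails at d, so Box p is false at e.
  At e: Dia r is false, Box r is false, so Dia r and Box r is false.
    At e: Dia r requires r at some successor in {d}.
      At d: r is false.
    So Dia r is false at e.
    At e: Box r requires r at every successor {d}.
      r fails at d, so Box r is false at e.

No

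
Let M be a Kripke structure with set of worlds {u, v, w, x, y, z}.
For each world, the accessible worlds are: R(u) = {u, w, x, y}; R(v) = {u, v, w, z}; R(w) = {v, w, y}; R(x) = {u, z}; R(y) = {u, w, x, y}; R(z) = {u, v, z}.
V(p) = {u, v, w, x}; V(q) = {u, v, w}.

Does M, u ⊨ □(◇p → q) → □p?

At u: □(◇p → q) is false, □p is false, so □(◇p → q) → □p is true.
  At u: □(◇p → q) requires ◇p → q at every successor {u, w, x, y}.
    ◇p → q fails at x, so □(◇p → q) is false at u.
      At x: ◇p is true, q is false, so ◇p → q is false.
  At u: □p requires p at every successor {u, w, x, y}.
    p fails at y, so □p is false at u.

Yes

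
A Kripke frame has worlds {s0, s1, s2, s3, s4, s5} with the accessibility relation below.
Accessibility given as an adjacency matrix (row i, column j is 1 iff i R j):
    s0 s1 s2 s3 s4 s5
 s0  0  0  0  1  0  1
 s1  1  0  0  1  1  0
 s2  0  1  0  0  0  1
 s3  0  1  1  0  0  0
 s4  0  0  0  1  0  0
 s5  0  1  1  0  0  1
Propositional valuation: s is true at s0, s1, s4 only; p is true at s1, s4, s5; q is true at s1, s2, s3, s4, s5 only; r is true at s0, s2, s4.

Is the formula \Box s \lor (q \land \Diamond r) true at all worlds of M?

No

Let φ = \Box s \lor (q \land \Diamond r). Evaluate φ at each world:
  s0 (successors {s3, s5}): φ is false.
  s1 (successors {s0, s3, s4}): φ is true.
  s2 (successors {s1, s5}): φ is false.
  s3 (successors {s1, s2}): φ is true.
  s4 (successors {s3}): φ is false.
  s5 (successors {s1, s2, s5}): φ is true.
Detail at s0 (counterexample):
  At s0: \Box s is false, q \land \Diamond r is false, so \Box s \lor (q \land \Diamond r) is false.
    At s0: \Box s requires s at every successor {s3, s5}.
      s fails at s3, so \Box s is false at s0.
    At s0: q is false, \Diamond r is false, so q \land \Diamond r is false.
      At s0: \Diamond r requires r at some successor in {s3, s5}.
        At s3: r is false.
        At s5: r is false.
      So \Diamond r is false at s0.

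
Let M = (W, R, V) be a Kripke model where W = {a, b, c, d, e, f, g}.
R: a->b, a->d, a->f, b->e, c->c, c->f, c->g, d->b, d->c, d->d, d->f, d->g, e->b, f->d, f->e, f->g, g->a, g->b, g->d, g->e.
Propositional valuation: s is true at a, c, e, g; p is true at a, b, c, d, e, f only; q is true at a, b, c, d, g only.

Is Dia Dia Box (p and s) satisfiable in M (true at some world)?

Let φ = Dia Dia Box (p and s). Evaluate φ at each world:
  a (successors {b, d, f}): φ is true.
  b (successors {e}): φ is true.
  c (successors {c, f, g}): φ is true.
  d (successors {b, c, d, f, g}): φ is true.
  e (successors {b}): φ is false.
  f (successors {d, e, g}): φ is true.
  g (successors {a, b, d, e}): φ is true.
Detail at a (witness):
  At a: Dia Dia Box (p and s) requires Dia Box (p and s) at some successor in {b, d, f}.
    Dia Box (p and s) holds at d, so Dia Dia Box (p and s) is true at a.
      At d: Dia Box (p and s) requires Box (p and s) at some successor in {b, c, d, f, g}.
        Box (p and s) holds at b, so Dia Box (p and s) is true at d.

Yes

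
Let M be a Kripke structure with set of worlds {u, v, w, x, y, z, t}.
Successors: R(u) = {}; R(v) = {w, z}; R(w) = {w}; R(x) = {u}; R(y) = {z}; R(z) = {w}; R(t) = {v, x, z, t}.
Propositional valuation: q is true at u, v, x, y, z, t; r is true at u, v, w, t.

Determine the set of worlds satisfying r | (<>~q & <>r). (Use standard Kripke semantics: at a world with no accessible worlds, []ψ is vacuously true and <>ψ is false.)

u, v, w, z, t

Let φ = r | (<>~q & <>r). Evaluate φ at each world:
  u (successors ∅): φ is true.
  v (successors {w, z}): φ is true.
  w (successors {w}): φ is true.
  x (successors {u}): φ is false.
  y (successors {z}): φ is false.
  z (successors {w}): φ is true.
  t (successors {v, x, z, t}): φ is true.
For instance, at y:
  At y: r is false, <>~q & <>r is false, so r | (<>~q & <>r) is false.
    At y: <>~q is false, <>r is false, so <>~q & <>r is false.
      At y: <>~q requires ~q at some successor in {z}.
        At z: ~q is false.
      So <>~q is false at y.
      At y: <>r requires r at some successor in {z}.
        At z: r is false.
      So <>r is false at y.
Satisfying worlds: {u, v, w, z, t}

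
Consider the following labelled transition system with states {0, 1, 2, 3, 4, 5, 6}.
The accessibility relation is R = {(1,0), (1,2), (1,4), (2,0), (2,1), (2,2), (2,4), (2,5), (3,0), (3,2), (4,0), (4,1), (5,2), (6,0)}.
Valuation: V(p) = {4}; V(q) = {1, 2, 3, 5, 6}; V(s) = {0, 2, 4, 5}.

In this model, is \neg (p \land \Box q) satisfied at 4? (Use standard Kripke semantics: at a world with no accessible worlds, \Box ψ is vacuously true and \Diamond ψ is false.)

At 4: p \land \Box q is false, so \neg (p \land \Box q) is true.
  At 4: p is true, \Box q is false, so p \land \Box q is false.
    At 4: \Box q requires q at every successor {0, 1}.
      q fails at 0, so \Box q is false at 4.

Yes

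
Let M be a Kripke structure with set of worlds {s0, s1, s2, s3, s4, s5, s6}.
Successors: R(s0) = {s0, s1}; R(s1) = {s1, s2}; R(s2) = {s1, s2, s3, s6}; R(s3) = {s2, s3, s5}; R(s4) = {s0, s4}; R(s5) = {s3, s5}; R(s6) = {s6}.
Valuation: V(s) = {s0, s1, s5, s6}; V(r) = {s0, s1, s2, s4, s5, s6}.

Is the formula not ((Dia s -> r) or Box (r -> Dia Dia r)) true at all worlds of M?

Let φ = not ((Dia s -> r) or Box (r -> Dia Dia r)). Evaluate φ at each world:
  s0 (successors {s0, s1}): φ is false.
  s1 (successors {s1, s2}): φ is false.
  s2 (successors {s1, s2, s3, s6}): φ is false.
  s3 (successors {s2, s3, s5}): φ is false.
  s4 (successors {s0, s4}): φ is false.
  s5 (successors {s3, s5}): φ is false.
  s6 (successors {s6}): φ is false.
Detail at s0 (counterexample):
  At s0: (Dia s -> r) or Box (r -> Dia Dia r) is true, so not ((Dia s -> r) or Box (r -> Dia Dia r)) is false.
    At s0: Dia s -> r is true, Box (r -> Dia Dia r) is true, so (Dia s -> r) or Box (r -> Dia Dia r) is true.
      At s0: Dia s is true, r is true, so Dia s -> r is true.
      At s0: Box (r -> Dia Dia r) requires r -> Dia Dia r at every successor {s0, s1}.
        At s0: r -> Dia Dia r is true.
        At s1: r -> Dia Dia r is true.
      So Box (r -> Dia Dia r) is true at s0.

No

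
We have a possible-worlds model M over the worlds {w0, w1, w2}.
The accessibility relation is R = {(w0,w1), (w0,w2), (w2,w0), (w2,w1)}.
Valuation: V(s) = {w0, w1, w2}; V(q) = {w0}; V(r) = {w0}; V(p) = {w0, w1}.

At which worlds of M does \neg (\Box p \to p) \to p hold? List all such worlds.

Let φ = \neg (\Box p \to p) \to p. Evaluate φ at each world:
  w0 (successors {w1, w2}): φ is true.
  w1 (successors ∅): φ is true.
  w2 (successors {w0, w1}): φ is false.
For instance, at w2:
  At w2: \neg (\Box p \to p) is true, p is false, so \neg (\Box p \to p) \to p is false.
    At w2: \Box p \to p is false, so \neg (\Box p \to p) is true.
      At w2: \Box p is true, p is false, so \Box p \to p is false.
Satisfying worlds: {w0, w1}

w0, w1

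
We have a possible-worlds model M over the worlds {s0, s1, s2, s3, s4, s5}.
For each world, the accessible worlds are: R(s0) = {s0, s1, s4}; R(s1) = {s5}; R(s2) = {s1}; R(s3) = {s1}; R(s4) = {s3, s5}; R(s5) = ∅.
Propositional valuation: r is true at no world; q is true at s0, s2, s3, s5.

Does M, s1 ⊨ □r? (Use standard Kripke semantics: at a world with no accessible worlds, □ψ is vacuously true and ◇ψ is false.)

At s1: □r requires r at every successor {s5}.
  r fails at s5, so □r is false at s1.

No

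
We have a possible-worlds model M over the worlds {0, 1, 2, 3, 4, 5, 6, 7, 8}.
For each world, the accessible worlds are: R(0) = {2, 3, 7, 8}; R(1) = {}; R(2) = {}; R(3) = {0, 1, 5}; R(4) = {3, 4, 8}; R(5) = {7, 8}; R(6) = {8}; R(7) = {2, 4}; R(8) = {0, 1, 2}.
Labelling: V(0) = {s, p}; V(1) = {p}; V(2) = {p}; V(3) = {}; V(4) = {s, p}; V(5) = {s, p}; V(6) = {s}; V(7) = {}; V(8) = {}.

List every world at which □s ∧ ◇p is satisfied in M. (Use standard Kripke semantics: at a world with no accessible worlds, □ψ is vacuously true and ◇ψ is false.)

Let φ = □s ∧ ◇p. Evaluate φ at each world:
  0 (successors {2, 3, 7, 8}): φ is false.
  1 (successors ∅): φ is false.
  2 (successors ∅): φ is false.
  3 (successors {0, 1, 5}): φ is false.
  4 (successors {3, 4, 8}): φ is false.
  5 (successors {7, 8}): φ is false.
  6 (successors {8}): φ is false.
  7 (successors {2, 4}): φ is false.
  8 (successors {0, 1, 2}): φ is false.
For instance, at 6:
  At 6: □s is false, ◇p is false, so □s ∧ ◇p is false.
    At 6: □s requires s at every successor {8}.
      s fails at 8, so □s is false at 6.
    At 6: ◇p requires p at some successor in {8}.
      At 8: p is false.
    So ◇p is false at 6.
Satisfying worlds: none.

none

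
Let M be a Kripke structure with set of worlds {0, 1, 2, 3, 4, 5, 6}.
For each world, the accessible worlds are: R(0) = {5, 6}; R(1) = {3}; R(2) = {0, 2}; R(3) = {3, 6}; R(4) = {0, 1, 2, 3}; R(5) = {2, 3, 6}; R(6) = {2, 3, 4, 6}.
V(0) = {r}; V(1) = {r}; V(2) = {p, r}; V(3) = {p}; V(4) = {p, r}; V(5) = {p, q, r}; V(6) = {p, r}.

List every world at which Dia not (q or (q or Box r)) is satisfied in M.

Let φ = Dia not (q or (q or Box r)). Evaluate φ at each world:
  0 (successors {5, 6}): φ is true.
  1 (successors {3}): φ is true.
  2 (successors {0, 2}): φ is false.
  3 (successors {3, 6}): φ is true.
  4 (successors {0, 1, 2, 3}): φ is true.
  5 (successors {2, 3, 6}): φ is true.
  6 (successors {2, 3, 4, 6}): φ is true.
For instance, at 4:
  At 4: Dia not (q or (q or Box r)) requires not (q or (q or Box r)) at some successor in {0, 1, 2, 3}.
    not (q or (q or Box r)) holds at 1, so Dia not (q or (q or Box r)) is true at 4.
      At 1: q or (q or Box r) is false, so not (q or (q or Box r)) is true.
Satisfying worlds: {0, 1, 3, 4, 5, 6}

0, 1, 3, 4, 5, 6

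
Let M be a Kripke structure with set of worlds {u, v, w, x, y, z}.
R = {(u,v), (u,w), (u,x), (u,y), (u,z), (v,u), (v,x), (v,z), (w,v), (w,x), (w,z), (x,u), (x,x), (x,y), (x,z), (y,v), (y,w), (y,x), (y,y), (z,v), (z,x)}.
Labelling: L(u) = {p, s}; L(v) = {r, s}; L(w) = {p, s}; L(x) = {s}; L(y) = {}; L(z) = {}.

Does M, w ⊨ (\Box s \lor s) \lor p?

Yes

At w: \Box s \lor s is true, p is true, so (\Box s \lor s) \lor p is true.
  At w: \Box s is false, s is true, so \Box s \lor s is true.
    At w: \Box s requires s at every successor {v, x, z}.
      s fails at z, so \Box s is false at w.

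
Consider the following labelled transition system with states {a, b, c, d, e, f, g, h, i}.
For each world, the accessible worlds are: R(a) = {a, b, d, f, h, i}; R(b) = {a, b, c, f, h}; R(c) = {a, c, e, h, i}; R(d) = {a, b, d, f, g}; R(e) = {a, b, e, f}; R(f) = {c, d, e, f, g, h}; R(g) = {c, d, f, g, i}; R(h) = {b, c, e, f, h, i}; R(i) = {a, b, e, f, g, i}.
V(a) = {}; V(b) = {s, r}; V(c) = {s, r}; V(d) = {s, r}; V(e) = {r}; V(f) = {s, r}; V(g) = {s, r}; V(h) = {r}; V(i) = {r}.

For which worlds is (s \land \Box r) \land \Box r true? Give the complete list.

f, g

Let φ = (s \land \Box r) \land \Box r. Evaluate φ at each world:
  a (successors {a, b, d, f, h, i}): φ is false.
  b (successors {a, b, c, f, h}): φ is false.
  c (successors {a, c, e, h, i}): φ is false.
  d (successors {a, b, d, f, g}): φ is false.
  e (successors {a, b, e, f}): φ is false.
  f (successors {c, d, e, f, g, h}): φ is true.
  g (successors {c, d, f, g, i}): φ is true.
  h (successors {b, c, e, f, h, i}): φ is false.
  i (successors {a, b, e, f, g, i}): φ is false.
For instance, at c:
  At c: s \land \Box r is false, \Box r is false, so (s \land \Box r) \land \Box r is false.
    At c: s is true, \Box r is false, so s \land \Box r is false.
      At c: \Box r requires r at every successor {a, c, e, h, i}.
        r fails at a, so \Box r is false at c.
    At c: \Box r requires r at every successor {a, c, e, h, i}.
      r fails at a, so \Box r is false at c.
Satisfying worlds: {f, g}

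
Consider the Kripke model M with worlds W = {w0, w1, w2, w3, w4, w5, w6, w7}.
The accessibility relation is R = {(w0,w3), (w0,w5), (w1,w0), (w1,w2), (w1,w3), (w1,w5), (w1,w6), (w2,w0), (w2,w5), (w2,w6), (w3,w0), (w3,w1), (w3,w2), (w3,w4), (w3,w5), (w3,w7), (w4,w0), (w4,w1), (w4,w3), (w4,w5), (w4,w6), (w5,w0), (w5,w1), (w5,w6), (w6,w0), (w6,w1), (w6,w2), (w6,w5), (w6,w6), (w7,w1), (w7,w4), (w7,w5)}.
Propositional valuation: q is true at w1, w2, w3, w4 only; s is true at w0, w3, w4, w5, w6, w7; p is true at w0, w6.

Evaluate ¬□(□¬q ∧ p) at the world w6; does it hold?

Yes

At w6: □(□¬q ∧ p) is false, so ¬□(□¬q ∧ p) is true.
  At w6: □(□¬q ∧ p) requires □¬q ∧ p at every successor {w0, w1, w2, w5, w6}.
    □¬q ∧ p fails at w0, so □(□¬q ∧ p) is false at w6.
      At w0: □¬q is false, p is true, so □¬q ∧ p is false.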